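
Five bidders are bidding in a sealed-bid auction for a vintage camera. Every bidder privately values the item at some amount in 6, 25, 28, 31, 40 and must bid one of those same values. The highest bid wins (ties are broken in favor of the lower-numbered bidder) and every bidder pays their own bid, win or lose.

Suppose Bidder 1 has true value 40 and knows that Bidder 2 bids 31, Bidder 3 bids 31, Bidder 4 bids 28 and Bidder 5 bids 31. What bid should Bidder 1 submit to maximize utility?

Bid 6: loses but pays 6, utility -6.
Bid 25: loses but pays 25, utility -25.
Bid 28: loses but pays 28, utility -28.
Bid 31: wins, pays 31, utility 40 - 31 = 9.
Bid 40: wins, pays 40, utility 40 - 40 = 0.
The best choice is 31 with utility 9.

31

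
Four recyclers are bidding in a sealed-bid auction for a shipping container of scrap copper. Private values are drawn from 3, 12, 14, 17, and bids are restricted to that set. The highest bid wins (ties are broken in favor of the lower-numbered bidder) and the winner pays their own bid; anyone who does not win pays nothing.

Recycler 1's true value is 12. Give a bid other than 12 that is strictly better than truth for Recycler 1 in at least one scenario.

3

Suppose Recycler 2 bids 3, Recycler 3 bids 3 and Recycler 4 bids 3.
Bid 12: wins, pays 12, utility 12 - 12 = 0.
Bid 3: wins, pays 3, utility 12 - 3 = 9.
So bidding 3 beats truth here (9 > 0).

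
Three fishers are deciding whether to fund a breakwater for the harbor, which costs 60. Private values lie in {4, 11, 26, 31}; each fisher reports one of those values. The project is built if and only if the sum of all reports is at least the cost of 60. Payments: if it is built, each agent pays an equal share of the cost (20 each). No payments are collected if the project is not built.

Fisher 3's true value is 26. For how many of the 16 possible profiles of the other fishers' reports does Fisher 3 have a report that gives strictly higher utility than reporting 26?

Others report (4, 26): truth gives 0; report 31 gives 6 > 0. Violating.
Others report (26, 4): truth gives 0; report 31 gives 6 > 0. Violating.
Others report (4, 4): truth gives 0; no alternative beats it.
Others report (4, 11): truth gives 0; no alternative beats it.
(Checking all 16 profiles: 2 have a profitable deviation, 14 do not.)

2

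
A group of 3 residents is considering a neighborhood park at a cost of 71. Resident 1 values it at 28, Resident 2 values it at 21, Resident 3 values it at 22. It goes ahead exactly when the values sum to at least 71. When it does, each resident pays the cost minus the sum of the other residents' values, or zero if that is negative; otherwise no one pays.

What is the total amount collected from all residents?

Total value 71 ≥ cost 71, so it is built.
Resident 1: others sum to 43; max(0, 71 - 43) = 28.
Resident 2: others sum to 50; max(0, 71 - 50) = 21.
Resident 3: others sum to 49; max(0, 71 - 49) = 22.
Total collected = 28 + 21 + 22 = 71.

71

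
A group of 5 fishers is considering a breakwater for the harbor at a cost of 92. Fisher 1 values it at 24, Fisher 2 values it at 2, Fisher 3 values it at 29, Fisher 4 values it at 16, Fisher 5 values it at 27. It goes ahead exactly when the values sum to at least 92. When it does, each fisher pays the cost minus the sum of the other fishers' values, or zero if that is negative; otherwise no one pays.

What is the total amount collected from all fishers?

72

Total value 98 ≥ cost 92, so it is built.
Fisher 1: others sum to 74; max(0, 92 - 74) = 18.
Fisher 2: others sum to 96; max(0, 92 - 96) = 0.
Fisher 3: others sum to 69; max(0, 92 - 69) = 23.
Fisher 4: others sum to 82; max(0, 92 - 82) = 10.
Fisher 5: others sum to 71; max(0, 92 - 71) = 21.
Total collected = 18 + 0 + 23 + 10 + 21 = 72.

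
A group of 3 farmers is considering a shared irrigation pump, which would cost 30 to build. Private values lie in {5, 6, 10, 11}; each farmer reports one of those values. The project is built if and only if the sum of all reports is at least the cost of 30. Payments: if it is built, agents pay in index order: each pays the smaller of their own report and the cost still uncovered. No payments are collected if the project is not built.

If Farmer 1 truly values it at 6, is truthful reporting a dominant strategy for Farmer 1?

Yes

Check each profile of the others' reports and compare truth against every alternative report.
Others report (5, 5): truth gives 0, best alternative gives 0.
Others report (5, 6): truth gives 0, best alternative gives 0.
Others report (5, 10): truth gives 0, best alternative gives 0.
Others report (5, 11): truth gives 0, best alternative gives 0.
Others report (6, 5): truth gives 0, best alternative gives 0.
Others report (6, 6): truth gives 0, best alternative gives 0.
(Remaining 10 profiles checked similarly; truth is weakly best in each.)
In every case the truthful report is at least as good as any alternative, so it is a dominant strategy.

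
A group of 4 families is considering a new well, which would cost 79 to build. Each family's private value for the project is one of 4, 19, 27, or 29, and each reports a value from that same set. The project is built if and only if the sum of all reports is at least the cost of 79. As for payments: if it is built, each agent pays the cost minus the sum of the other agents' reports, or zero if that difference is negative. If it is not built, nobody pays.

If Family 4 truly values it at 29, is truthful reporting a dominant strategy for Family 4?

Check each profile of the others' reports and compare truth against every alternative report.
Others report (27, 27, 27): truth gives 29, best alternative gives 29.
Others report (27, 27, 29): truth gives 29, best alternative gives 29.
Others report (27, 29, 27): truth gives 29, best alternative gives 29.
Others report (27, 29, 29): truth gives 29, best alternative gives 29.
Others report (29, 27, 27): truth gives 29, best alternative gives 29.
Others report (29, 27, 29): truth gives 29, best alternative gives 29.
(Remaining 58 profiles checked similarly; truth is weakly best in each.)
In every case the truthful report is at least as good as any alternative, so it is a dominant strategy.

Yes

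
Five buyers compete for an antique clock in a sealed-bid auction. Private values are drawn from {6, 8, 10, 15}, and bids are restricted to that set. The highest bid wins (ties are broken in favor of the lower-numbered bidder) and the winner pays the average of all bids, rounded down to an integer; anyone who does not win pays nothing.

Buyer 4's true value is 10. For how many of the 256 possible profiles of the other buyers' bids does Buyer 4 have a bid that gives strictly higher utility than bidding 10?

Others bid (6, 6, 6, 8): truth gives 3; bid 8 gives 4 > 3. Violating.
Others bid (6, 6, 6, 15): truth gives 0; bid 15 gives 1 > 0. Violating.
Others bid (6, 6, 10, 6): truth gives 0; bid 15 gives 2 > 0. Violating.
Others bid (6, 6, 10, 8): truth gives 0; bid 15 gives 1 > 0. Violating.
Others bid (6, 6, 6, 6): truth gives 4; no alternative beats it.
Others bid (6, 6, 6, 10): truth gives 3; no alternative beats it.
(Checking all 256 profiles: 44 have a profitable deviation, 212 do not.)

44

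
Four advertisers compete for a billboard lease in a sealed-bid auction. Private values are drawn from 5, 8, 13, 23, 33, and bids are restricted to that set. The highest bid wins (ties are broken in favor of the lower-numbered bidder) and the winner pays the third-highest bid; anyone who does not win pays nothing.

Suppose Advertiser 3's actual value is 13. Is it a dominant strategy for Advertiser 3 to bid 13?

Consider the case where Advertiser 1 bids 5, Advertiser 2 bids 5 and Advertiser 4 bids 23.
Truthful bid 13: loses, pays 0, utility 0.
Bid 23 instead: wins, pays 5, utility 13 - 5 = 8.
Since 8 > 0, bidding 23 is strictly better here, so truthful bidding is not dominant.

No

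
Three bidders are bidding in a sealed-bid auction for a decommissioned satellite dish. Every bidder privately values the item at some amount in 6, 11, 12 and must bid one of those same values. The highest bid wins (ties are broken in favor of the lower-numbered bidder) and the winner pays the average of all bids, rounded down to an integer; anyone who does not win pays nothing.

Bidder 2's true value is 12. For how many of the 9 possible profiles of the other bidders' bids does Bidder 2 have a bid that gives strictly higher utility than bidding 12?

1

Others bid (6, 6): truth gives 4; bid 11 gives 5 > 4. Violating.
Others bid (6, 11): truth gives 3; no alternative beats it.
Others bid (6, 12): truth gives 2; no alternative beats it.
(Checking all 9 profiles: 1 has a profitable deviation, 8 do not.)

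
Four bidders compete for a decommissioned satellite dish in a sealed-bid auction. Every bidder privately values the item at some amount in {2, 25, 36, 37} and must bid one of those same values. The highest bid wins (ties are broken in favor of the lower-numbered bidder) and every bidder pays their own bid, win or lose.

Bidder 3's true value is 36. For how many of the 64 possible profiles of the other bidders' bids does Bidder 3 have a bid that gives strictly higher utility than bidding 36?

54

Others bid (2, 2, 2): truth gives 0; bid 25 gives 11 > 0. Violating.
Others bid (2, 2, 25): truth gives 0; bid 25 gives 11 > 0. Violating.
Others bid (2, 2, 37): truth gives -36; bid 37 gives -1 > -36. Violating.
Others bid (2, 25, 37): truth gives -36; bid 37 gives -1 > -36. Violating.
Others bid (2, 2, 36): truth gives 0; no alternative beats it.
Others bid (2, 25, 2): truth gives 0; no alternative beats it.
(Checking all 64 profiles: 54 have a profitable deviation, 10 do not.)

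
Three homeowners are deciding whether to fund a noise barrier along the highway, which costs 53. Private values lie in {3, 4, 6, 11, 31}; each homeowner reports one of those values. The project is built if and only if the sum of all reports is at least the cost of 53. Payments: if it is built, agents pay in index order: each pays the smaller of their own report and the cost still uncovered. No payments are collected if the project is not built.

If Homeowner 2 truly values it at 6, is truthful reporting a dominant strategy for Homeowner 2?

Consider the case where Homeowner 1 reports 31 and Homeowner 3 reports 31.
Truthful report 6: project built, pays 6, utility 6 - 6 = 0.
Report 3 instead: project built, pays 3, utility 6 - 3 = 3.
Since 3 > 0, reporting 3 is strictly better here, so truthful reporting is not dominant.

No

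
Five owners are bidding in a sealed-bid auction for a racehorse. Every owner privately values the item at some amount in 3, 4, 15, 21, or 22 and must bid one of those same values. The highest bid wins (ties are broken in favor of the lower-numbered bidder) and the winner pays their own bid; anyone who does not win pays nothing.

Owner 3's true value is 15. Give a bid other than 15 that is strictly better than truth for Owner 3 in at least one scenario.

Suppose Owner 1 bids 3, Owner 2 bids 3, Owner 4 bids 3 and Owner 5 bids 3.
Bid 15: wins, pays 15, utility 15 - 15 = 0.
Bid 4: wins, pays 4, utility 15 - 4 = 11.
So bidding 4 beats truth here (11 > 0).

4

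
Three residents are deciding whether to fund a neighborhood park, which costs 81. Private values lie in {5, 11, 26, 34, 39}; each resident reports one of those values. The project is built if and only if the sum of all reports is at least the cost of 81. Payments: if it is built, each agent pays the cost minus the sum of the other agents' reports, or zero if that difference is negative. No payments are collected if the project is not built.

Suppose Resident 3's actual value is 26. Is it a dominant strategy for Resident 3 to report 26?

Check each profile of the others' reports and compare truth against every alternative report.
Others report (39, 39): truth gives 23, best alternative gives 23.
Others report (34, 39): truth gives 18, best alternative gives 18.
Others report (39, 34): truth gives 18, best alternative gives 18.
Others report (34, 34): truth gives 13, best alternative gives 13.
Others report (26, 39): truth gives 10, best alternative gives 10.
Others report (39, 26): truth gives 10, best alternative gives 10.
(Remaining 19 profiles checked similarly; truth is weakly best in each.)
In every case the truthful report is at least as good as any alternative, so it is a dominant strategy.

Yes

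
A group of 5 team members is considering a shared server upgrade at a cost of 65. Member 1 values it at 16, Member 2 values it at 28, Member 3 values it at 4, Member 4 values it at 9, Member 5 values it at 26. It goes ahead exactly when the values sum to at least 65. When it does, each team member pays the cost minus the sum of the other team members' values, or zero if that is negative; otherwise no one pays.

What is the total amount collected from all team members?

18

Total value 83 ≥ cost 65, so it is built.
Member 1: others sum to 67; max(0, 65 - 67) = 0.
Member 2: others sum to 55; max(0, 65 - 55) = 10.
Member 3: others sum to 79; max(0, 65 - 79) = 0.
Member 4: others sum to 74; max(0, 65 - 74) = 0.
Member 5: others sum to 57; max(0, 65 - 57) = 8.
Total collected = 0 + 10 + 0 + 0 + 8 = 18.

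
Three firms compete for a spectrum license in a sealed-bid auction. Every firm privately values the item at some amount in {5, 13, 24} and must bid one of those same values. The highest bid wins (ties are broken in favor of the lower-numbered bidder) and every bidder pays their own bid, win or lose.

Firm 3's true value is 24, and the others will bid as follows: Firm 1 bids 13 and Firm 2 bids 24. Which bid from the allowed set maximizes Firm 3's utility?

5

Bid 5: loses but pays 5, utility -5.
Bid 13: loses but pays 13, utility -13.
Bid 24: loses but pays 24, utility -24.
The best choice is 5 with utility -5.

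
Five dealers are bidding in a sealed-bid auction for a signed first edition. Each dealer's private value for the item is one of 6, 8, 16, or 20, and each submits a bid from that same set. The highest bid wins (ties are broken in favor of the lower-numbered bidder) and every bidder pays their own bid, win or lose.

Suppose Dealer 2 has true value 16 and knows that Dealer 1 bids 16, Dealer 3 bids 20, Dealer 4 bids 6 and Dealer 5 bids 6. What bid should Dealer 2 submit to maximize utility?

Bid 6: loses but pays 6, utility -6.
Bid 8: loses but pays 8, utility -8.
Bid 16: loses but pays 16, utility -16.
Bid 20: wins, pays 20, utility 16 - 20 = -4.
The best choice is 20 with utility -4.

20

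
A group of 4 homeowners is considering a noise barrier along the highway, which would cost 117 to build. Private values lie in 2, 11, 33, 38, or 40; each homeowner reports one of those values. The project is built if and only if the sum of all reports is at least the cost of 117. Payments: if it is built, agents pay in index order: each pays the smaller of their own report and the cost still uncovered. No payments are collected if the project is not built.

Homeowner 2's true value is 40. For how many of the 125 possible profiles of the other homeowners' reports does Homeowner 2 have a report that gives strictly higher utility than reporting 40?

Others report (2, 38, 40): truth gives 0; report 38 gives 2 > 0. Violating.
Others report (2, 40, 38): truth gives 0; report 38 gives 2 > 0. Violating.
Others report (2, 40, 40): truth gives 0; report 38 gives 2 > 0. Violating.
Others report (11, 33, 38): truth gives 0; report 38 gives 2 > 0. Violating.
Others report (2, 2, 2): truth gives 0; no alternative beats it.
Others report (2, 2, 11): truth gives 0; no alternative beats it.
(Checking all 125 profiles: 60 have a profitable deviation, 65 do not.)

60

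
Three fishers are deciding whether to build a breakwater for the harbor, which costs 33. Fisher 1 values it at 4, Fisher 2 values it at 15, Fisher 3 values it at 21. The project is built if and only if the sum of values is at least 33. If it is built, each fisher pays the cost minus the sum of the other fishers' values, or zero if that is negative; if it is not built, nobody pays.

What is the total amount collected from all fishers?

22

Total value 40 ≥ cost 33, so it is built.
Fisher 1: others sum to 36; max(0, 33 - 36) = 0.
Fisher 2: others sum to 25; max(0, 33 - 25) = 8.
Fisher 3: others sum to 19; max(0, 33 - 19) = 14.
Total collected = 0 + 8 + 14 = 22.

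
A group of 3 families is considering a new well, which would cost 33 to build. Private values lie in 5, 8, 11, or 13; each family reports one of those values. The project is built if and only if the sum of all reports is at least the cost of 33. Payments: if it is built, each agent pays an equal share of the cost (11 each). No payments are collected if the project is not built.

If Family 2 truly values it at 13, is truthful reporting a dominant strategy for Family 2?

Yes

Check each profile of the others' reports and compare truth against every alternative report.
Others report (8, 13): truth gives 2, best alternative gives 0.
Others report (13, 8): truth gives 2, best alternative gives 0.
Others report (11, 11): truth gives 2, best alternative gives 2.
Others report (11, 13): truth gives 2, best alternative gives 2.
Others report (13, 11): truth gives 2, best alternative gives 2.
Others report (13, 13): truth gives 2, best alternative gives 2.
(Remaining 10 profiles checked similarly; truth is weakly best in each.)
In every case the truthful report is at least as good as any alternative, so it is a dominant strategy.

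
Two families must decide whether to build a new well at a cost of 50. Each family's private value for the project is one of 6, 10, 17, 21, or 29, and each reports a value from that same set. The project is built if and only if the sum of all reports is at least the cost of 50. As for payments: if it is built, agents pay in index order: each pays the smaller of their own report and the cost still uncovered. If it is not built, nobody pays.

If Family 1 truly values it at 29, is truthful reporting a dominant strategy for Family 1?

No

Consider the case where Family 2 reports 29.
Truthful report 29: project built, pays 29, utility 29 - 29 = 0.
Report 21 instead: project built, pays 21, utility 29 - 21 = 8.
Since 8 > 0, reporting 21 is strictly better here, so truthful reporting is not dominant.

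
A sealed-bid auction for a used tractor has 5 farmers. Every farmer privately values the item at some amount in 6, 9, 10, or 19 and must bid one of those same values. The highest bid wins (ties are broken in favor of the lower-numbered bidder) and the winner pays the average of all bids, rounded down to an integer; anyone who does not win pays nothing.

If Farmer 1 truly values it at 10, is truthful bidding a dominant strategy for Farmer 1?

No

Consider the case where Farmer 2 bids 6, Farmer 3 bids 6, Farmer 4 bids 9 and Farmer 5 bids 9.
Truthful bid 10: wins, pays 8, utility 10 - 8 = 2.
Bid 9 instead: wins, pays 7, utility 10 - 7 = 3.
Since 3 > 2, bidding 9 is strictly better here, so truthful bidding is not dominant.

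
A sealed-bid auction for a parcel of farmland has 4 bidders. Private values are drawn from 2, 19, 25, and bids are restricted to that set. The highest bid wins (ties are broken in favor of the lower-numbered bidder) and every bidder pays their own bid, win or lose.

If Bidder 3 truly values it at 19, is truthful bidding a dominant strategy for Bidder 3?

Consider the case where Bidder 1 bids 2, Bidder 2 bids 2 and Bidder 4 bids 25.
Truthful bid 19: loses but pays 19, utility -19.
Bid 2 instead: loses but pays 2, utility -2.
Since -2 > -19, bidding 2 is strictly better here, so truthful bidding is not dominant.

No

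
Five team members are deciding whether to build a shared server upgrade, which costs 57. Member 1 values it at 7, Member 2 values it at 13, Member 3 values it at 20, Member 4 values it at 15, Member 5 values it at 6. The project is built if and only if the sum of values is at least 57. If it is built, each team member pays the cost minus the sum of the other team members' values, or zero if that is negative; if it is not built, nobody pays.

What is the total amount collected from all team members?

41

Total value 61 ≥ cost 57, so it is built.
Member 1: others sum to 54; max(0, 57 - 54) = 3.
Member 2: others sum to 48; max(0, 57 - 48) = 9.
Member 3: others sum to 41; max(0, 57 - 41) = 16.
Member 4: others sum to 46; max(0, 57 - 46) = 11.
Member 5: others sum to 55; max(0, 57 - 55) = 2.
Total collected = 3 + 9 + 16 + 11 + 2 = 41.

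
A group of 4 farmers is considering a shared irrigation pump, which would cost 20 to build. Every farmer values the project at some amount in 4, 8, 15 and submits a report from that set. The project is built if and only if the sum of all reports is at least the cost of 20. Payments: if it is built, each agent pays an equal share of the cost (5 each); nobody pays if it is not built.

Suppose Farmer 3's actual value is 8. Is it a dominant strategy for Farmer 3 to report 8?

Yes

Check each profile of the others' reports and compare truth against every alternative report.
Others report (4, 4, 4): truth gives 3, best alternative gives 3.
Others report (4, 4, 8): truth gives 3, best alternative gives 3.
Others report (4, 4, 15): truth gives 3, best alternative gives 3.
Others report (4, 8, 4): truth gives 3, best alternative gives 3.
Others report (4, 8, 8): truth gives 3, best alternative gives 3.
Others report (4, 8, 15): truth gives 3, best alternative gives 3.
(Remaining 21 profiles checked similarly; truth is weakly best in each.)
In every case the truthful report is at least as good as any alternative, so it is a dominant strategy.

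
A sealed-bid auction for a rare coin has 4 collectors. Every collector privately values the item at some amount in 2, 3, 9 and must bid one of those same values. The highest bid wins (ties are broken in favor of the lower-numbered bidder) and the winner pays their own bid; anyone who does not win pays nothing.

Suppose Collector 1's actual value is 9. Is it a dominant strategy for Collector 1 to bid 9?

No

Consider the case where Collector 2 bids 2, Collector 3 bids 2 and Collector 4 bids 2.
Truthful bid 9: wins, pays 9, utility 9 - 9 = 0.
Bid 2 instead: wins, pays 2, utility 9 - 2 = 7.
Since 7 > 0, bidding 2 is strictly better here, so truthful bidding is not dominant.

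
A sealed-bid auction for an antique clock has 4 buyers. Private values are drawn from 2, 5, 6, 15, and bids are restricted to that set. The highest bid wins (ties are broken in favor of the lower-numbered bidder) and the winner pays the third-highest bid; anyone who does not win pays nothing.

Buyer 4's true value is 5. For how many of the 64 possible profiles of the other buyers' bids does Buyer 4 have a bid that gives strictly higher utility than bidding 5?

6

Others bid (2, 2, 5): truth gives 0; bid 6 gives 3 > 0. Violating.
Others bid (2, 2, 6): truth gives 0; bid 15 gives 3 > 0. Violating.
Others bid (2, 5, 2): truth gives 0; bid 6 gives 3 > 0. Violating.
Others bid (2, 6, 2): truth gives 0; bid 15 gives 3 > 0. Violating.
Others bid (2, 2, 2): truth gives 3; no alternative beats it.
Others bid (2, 2, 15): truth gives 0; no alternative beats it.
(Checking all 64 profiles: 6 have a profitable deviation, 58 do not.)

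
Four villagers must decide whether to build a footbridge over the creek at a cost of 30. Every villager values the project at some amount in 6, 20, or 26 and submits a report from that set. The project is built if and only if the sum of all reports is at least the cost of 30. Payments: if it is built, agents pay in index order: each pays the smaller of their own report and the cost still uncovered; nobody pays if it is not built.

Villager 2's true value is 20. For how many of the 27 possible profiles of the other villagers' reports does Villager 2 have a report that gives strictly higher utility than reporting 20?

Others report (6, 6, 20): truth gives 0; report 6 gives 14 > 0. Violating.
Others report (6, 6, 26): truth gives 0; report 6 gives 14 > 0. Violating.
Others report (6, 20, 6): truth gives 0; report 6 gives 14 > 0. Violating.
Others report (6, 20, 20): truth gives 0; report 6 gives 14 > 0. Violating.
Others report (6, 6, 6): truth gives 0; no alternative beats it.
Others report (26, 6, 6): truth gives 16; no alternative beats it.
(Checking all 27 profiles: 17 have a profitable deviation, 10 do not.)

17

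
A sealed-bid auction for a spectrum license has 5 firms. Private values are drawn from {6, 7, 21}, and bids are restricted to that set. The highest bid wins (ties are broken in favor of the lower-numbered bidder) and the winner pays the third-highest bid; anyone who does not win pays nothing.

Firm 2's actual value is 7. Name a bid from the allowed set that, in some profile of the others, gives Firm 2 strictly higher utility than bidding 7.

Suppose Firm 1 bids 6, Firm 3 bids 6, Firm 4 bids 6 and Firm 5 bids 21.
Bid 7: loses, pays 0, utility 0.
Bid 21: wins, pays 6, utility 7 - 6 = 1.
So bidding 21 beats truth here (1 > 0).

21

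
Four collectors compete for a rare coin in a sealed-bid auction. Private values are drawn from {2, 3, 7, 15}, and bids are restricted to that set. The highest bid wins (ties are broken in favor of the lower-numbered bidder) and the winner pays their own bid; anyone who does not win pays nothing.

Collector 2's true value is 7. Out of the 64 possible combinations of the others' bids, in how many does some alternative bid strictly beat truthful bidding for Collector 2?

4

Others bid (2, 2, 2): truth gives 0; bid 3 gives 4 > 0. Violating.
Others bid (2, 2, 3): truth gives 0; bid 3 gives 4 > 0. Violating.
Others bid (2, 3, 2): truth gives 0; bid 3 gives 4 > 0. Violating.
Others bid (2, 3, 3): truth gives 0; bid 3 gives 4 > 0. Violating.
Others bid (2, 2, 7): truth gives 0; no alternative beats it.
Others bid (2, 2, 15): truth gives 0; no alternative beats it.
(Checking all 64 profiles: 4 have a profitable deviation, 60 do not.)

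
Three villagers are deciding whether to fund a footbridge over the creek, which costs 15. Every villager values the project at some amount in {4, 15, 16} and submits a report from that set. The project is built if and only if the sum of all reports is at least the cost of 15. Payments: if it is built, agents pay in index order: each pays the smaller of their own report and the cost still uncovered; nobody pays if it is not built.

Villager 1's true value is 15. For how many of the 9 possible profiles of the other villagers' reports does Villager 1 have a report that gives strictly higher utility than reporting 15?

8

Others report (4, 15): truth gives 0; report 4 gives 11 > 0. Violating.
Others report (4, 16): truth gives 0; report 4 gives 11 > 0. Violating.
Others report (15, 4): truth gives 0; report 4 gives 11 > 0. Violating.
Others report (15, 15): truth gives 0; report 4 gives 11 > 0. Violating.
Others report (4, 4): truth gives 0; no alternative beats it.
(Checking all 9 profiles: 8 have a profitable deviation, 1 does not.)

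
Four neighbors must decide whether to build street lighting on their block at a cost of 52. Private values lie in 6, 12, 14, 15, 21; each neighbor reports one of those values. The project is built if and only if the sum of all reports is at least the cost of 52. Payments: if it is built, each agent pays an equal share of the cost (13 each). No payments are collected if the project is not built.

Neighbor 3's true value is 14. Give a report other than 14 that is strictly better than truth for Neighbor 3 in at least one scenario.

21

Suppose Neighbor 1 reports 6, Neighbor 2 reports 6 and Neighbor 4 reports 21.
Report 14: project not built, utility 0.
Report 21: project built, pays 13, utility 14 - 13 = 1.
So reporting 21 beats truth here (1 > 0).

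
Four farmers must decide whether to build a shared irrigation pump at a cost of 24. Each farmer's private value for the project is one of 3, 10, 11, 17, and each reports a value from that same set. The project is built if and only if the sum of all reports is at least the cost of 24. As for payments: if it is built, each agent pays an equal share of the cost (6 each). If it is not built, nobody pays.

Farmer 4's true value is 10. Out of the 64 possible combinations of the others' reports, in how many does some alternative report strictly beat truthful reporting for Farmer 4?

Others report (3, 3, 3): truth gives 0; report 17 gives 4 > 0. Violating.
Others report (3, 3, 10): truth gives 4; no alternative beats it.
Others report (3, 3, 11): truth gives 4; no alternative beats it.
(Checking all 64 profiles: 1 has a profitable deviation, 63 do not.)

1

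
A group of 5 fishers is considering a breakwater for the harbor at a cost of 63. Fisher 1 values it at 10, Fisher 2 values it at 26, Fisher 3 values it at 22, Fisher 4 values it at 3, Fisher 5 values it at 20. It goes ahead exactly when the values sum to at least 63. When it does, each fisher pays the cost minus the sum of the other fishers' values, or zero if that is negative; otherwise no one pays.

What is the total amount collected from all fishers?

Total value 81 ≥ cost 63, so it is built.
Fisher 1: others sum to 71; max(0, 63 - 71) = 0.
Fisher 2: others sum to 55; max(0, 63 - 55) = 8.
Fisher 3: others sum to 59; max(0, 63 - 59) = 4.
Fisher 4: others sum to 78; max(0, 63 - 78) = 0.
Fisher 5: others sum to 61; max(0, 63 - 61) = 2.
Total collected = 0 + 8 + 4 + 0 + 2 = 14.

14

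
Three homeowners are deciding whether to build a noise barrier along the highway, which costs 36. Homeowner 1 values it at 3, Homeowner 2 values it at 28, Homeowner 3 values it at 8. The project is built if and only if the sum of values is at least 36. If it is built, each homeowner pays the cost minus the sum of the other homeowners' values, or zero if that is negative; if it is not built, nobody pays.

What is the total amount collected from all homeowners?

Total value 39 ≥ cost 36, so it is built.
Homeowner 1: others sum to 36; max(0, 36 - 36) = 0.
Homeowner 2: others sum to 11; max(0, 36 - 11) = 25.
Homeowner 3: others sum to 31; max(0, 36 - 31) = 5.
Total collected = 0 + 25 + 5 = 30.

30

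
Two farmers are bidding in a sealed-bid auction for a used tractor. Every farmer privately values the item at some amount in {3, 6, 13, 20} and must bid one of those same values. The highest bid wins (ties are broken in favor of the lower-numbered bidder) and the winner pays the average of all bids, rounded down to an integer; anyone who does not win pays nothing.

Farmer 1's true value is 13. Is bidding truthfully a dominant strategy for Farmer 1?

Consider the case where Farmer 2 bids 3.
Truthful bid 13: wins, pays 8, utility 13 - 8 = 5.
Bid 3 instead: wins, pays 3, utility 13 - 3 = 10.
Since 10 > 5, bidding 3 is strictly better here, so truthful bidding is not dominant.

No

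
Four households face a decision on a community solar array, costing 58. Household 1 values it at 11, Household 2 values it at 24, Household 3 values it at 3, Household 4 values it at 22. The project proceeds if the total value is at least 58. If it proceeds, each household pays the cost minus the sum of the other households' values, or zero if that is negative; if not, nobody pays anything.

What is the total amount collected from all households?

52

Total value 60 ≥ cost 58, so it is built.
Household 1: others sum to 49; max(0, 58 - 49) = 9.
Household 2: others sum to 36; max(0, 58 - 36) = 22.
Household 3: others sum to 57; max(0, 58 - 57) = 1.
Household 4: others sum to 38; max(0, 58 - 38) = 20.
Total collected = 9 + 22 + 1 + 20 = 52.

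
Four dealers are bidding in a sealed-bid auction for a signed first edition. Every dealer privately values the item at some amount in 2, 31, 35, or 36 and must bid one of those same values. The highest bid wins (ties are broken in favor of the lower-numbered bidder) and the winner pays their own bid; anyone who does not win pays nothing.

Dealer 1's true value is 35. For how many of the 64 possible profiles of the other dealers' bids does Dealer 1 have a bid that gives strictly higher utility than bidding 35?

8

Others bid (2, 2, 2): truth gives 0; bid 2 gives 33 > 0. Violating.
Others bid (2, 2, 31): truth gives 0; bid 31 gives 4 > 0. Violating.
Others bid (2, 31, 2): truth gives 0; bid 31 gives 4 > 0. Violating.
Others bid (2, 31, 31): truth gives 0; bid 31 gives 4 > 0. Violating.
Others bid (2, 2, 35): truth gives 0; no alternative beats it.
Others bid (2, 2, 36): truth gives 0; no alternative beats it.
(Checking all 64 profiles: 8 have a profitable deviation, 56 do not.)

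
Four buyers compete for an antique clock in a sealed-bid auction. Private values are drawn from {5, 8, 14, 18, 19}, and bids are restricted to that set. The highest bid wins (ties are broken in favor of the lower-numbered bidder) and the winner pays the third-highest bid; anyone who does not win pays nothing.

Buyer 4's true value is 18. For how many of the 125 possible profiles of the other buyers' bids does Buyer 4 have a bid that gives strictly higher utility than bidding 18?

27

Others bid (5, 5, 18): truth gives 0; bid 19 gives 13 > 0. Violating.
Others bid (5, 8, 18): truth gives 0; bid 19 gives 10 > 0. Violating.
Others bid (5, 14, 18): truth gives 0; bid 19 gives 4 > 0. Violating.
Others bid (5, 18, 5): truth gives 0; bid 19 gives 13 > 0. Violating.
Others bid (5, 5, 5): truth gives 13; no alternative beats it.
Others bid (5, 5, 8): truth gives 13; no alternative beats it.
(Checking all 125 profiles: 27 have a profitable deviation, 98 do not.)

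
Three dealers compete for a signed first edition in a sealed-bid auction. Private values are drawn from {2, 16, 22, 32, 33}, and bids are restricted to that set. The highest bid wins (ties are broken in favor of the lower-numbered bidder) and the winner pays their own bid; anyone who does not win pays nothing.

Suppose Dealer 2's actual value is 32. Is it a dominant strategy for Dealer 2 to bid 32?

No

Consider the case where Dealer 1 bids 2 and Dealer 3 bids 2.
Truthful bid 32: wins, pays 32, utility 32 - 32 = 0.
Bid 16 instead: wins, pays 16, utility 32 - 16 = 16.
Since 16 > 0, bidding 16 is strictly better here, so truthful bidding is not dominant.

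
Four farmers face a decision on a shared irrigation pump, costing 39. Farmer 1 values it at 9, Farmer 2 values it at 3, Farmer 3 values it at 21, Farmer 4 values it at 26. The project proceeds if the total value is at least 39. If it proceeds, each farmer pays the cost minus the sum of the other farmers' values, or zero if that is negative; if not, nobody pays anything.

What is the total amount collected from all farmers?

Total value 59 ≥ cost 39, so it is built.
Farmer 1: others sum to 50; max(0, 39 - 50) = 0.
Farmer 2: others sum to 56; max(0, 39 - 56) = 0.
Farmer 3: others sum to 38; max(0, 39 - 38) = 1.
Farmer 4: others sum to 33; max(0, 39 - 33) = 6.
Total collected = 0 + 0 + 1 + 6 = 7.

7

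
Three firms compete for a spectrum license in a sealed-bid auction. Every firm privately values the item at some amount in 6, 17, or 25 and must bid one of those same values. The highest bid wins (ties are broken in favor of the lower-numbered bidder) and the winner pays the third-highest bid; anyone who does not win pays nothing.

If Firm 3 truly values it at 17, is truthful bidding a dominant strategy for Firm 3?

No

Consider the case where Firm 1 bids 6 and Firm 2 bids 17.
Truthful bid 17: loses, pays 0, utility 0.
Bid 25 instead: wins, pays 6, utility 17 - 6 = 11.
Since 11 > 0, bidding 25 is strictly better here, so truthful bidding is not dominant.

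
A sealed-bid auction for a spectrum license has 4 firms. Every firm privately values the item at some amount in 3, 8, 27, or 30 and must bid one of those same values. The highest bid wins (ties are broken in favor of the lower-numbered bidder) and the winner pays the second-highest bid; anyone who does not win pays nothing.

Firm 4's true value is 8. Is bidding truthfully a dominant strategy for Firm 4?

Yes

Check each profile of the others' bids and compare truth against every alternative bid.
Others bid (3, 3, 3): truth gives 5, best alternative gives 5.
Others bid (3, 3, 8): truth gives 0, best alternative gives 0.
Others bid (3, 3, 27): truth gives 0, best alternative gives 0.
Others bid (3, 3, 30): truth gives 0, best alternative gives 0.
Others bid (3, 8, 3): truth gives 0, best alternative gives 0.
Others bid (3, 8, 8): truth gives 0, best alternative gives 0.
(Remaining 58 profiles checked similarly; truth is weakly best in each.)
In every case the truthful bid is at least as good as any alternative, so it is a dominant strategy.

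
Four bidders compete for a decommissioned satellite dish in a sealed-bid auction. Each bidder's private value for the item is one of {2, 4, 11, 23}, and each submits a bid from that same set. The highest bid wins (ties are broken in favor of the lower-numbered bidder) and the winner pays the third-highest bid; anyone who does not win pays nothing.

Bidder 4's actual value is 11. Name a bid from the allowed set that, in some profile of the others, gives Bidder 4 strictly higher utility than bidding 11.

Suppose Bidder 1 bids 2, Bidder 2 bids 2 and Bidder 3 bids 11.
Bid 11: loses, pays 0, utility 0.
Bid 23: wins, pays 2, utility 11 - 2 = 9.
So bidding 23 beats truth here (9 > 0).

23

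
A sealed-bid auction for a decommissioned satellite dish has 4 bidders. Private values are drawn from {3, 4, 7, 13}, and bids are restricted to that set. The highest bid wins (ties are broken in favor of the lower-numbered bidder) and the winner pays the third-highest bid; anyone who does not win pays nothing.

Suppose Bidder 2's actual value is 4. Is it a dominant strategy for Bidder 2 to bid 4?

Consider the case where Bidder 1 bids 3, Bidder 3 bids 3 and Bidder 4 bids 7.
Truthful bid 4: loses, pays 0, utility 0.
Bid 7 instead: wins, pays 3, utility 4 - 3 = 1.
Since 1 > 0, bidding 7 is strictly better here, so truthful bidding is not dominant.

No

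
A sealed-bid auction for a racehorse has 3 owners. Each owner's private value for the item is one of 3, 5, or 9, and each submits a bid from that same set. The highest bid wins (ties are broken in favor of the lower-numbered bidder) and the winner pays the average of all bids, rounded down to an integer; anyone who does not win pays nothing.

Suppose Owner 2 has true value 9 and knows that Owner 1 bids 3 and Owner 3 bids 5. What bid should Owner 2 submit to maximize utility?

5

Bid 3: loses, pays 0, utility 0.
Bid 5: wins, pays 4, utility 9 - 4 = 5.
Bid 9: wins, pays 5, utility 9 - 5 = 4.
The best choice is 5 with utility 5.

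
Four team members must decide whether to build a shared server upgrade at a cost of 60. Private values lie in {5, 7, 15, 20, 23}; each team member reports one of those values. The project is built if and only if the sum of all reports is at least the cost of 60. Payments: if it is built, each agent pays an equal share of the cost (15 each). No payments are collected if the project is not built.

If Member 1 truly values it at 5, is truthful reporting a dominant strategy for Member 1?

Yes

Check each profile of the others' reports and compare truth against every alternative report.
Others report (7, 23, 23): truth gives 0, best alternative gives -10.
Others report (15, 15, 23): truth gives 0, best alternative gives -10.
Others report (15, 23, 15): truth gives 0, best alternative gives -10.
Others report (23, 7, 23): truth gives 0, best alternative gives -10.
Others report (23, 15, 15): truth gives 0, best alternative gives -10.
Others report (23, 23, 7): truth gives 0, best alternative gives -10.
(Remaining 119 profiles checked similarly; truth is weakly best in each.)
In every case the truthful report is at least as good as any alternative, so it is a dominant strategy.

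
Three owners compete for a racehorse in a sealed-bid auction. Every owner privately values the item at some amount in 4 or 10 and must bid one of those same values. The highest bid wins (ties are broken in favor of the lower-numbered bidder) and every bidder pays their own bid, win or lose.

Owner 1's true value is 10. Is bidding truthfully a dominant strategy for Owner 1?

No

Consider the case where Owner 2 bids 4 and Owner 3 bids 4.
Truthful bid 10: wins, pays 10, utility 10 - 10 = 0.
Bid 4 instead: wins, pays 4, utility 10 - 4 = 6.
Since 6 > 0, bidding 4 is strictly better here, so truthful bidding is not dominant.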